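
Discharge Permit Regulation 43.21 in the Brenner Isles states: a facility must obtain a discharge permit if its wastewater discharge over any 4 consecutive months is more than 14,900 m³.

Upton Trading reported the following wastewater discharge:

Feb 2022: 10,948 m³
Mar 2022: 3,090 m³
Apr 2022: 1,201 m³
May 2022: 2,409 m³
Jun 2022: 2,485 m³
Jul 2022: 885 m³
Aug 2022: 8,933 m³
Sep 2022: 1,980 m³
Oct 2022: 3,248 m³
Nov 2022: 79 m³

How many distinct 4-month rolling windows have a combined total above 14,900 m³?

Feb 2022–May 2022: 10,948 m³ + 3,090 m³ + 1,201 m³ + 2,409 m³ = 17,648 m³ (over)
Mar 2022–Jun 2022: 3,090 m³ + 1,201 m³ + 2,409 m³ + 2,485 m³ = 9,185 m³ (under)
Apr 2022–Jul 2022: 1,201 m³ + 2,409 m³ + 2,485 m³ + 885 m³ = 6,980 m³ (under)
May 2022–Aug 2022: 2,409 m³ + 2,485 m³ + 885 m³ + 8,933 m³ = 14,712 m³ (under)
Jun 2022–Sep 2022: 2,485 m³ + 885 m³ + 8,933 m³ + 1,980 m³ = 14,283 m³ (under)
Jul 2022–Oct 2022: 885 m³ + 8,933 m³ + 1,980 m³ + 3,248 m³ = 15,046 m³ (over)
Aug 2022–Nov 2022: 8,933 m³ + 1,980 m³ + 3,248 m³ + 79 m³ = 14,240 m³ (under)
2 windows exceed the threshold.

2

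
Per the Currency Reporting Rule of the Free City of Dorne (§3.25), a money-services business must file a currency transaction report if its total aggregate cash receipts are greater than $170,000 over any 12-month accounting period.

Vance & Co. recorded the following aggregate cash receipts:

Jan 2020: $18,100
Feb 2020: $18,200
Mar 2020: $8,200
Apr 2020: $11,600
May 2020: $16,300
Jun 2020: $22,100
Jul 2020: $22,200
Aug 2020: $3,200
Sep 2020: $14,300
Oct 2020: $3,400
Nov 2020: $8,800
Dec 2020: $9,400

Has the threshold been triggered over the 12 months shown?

No

Total aggregate cash receipts: $18,100 + $18,200 + $8,200 + $11,600 + $16,300 + $22,100 + $22,200 + $3,200 + $14,300 + $3,400 + $8,800 + $9,400 = $155,800.
$155,800 ≤ $170,000, so the threshold is not exceeded.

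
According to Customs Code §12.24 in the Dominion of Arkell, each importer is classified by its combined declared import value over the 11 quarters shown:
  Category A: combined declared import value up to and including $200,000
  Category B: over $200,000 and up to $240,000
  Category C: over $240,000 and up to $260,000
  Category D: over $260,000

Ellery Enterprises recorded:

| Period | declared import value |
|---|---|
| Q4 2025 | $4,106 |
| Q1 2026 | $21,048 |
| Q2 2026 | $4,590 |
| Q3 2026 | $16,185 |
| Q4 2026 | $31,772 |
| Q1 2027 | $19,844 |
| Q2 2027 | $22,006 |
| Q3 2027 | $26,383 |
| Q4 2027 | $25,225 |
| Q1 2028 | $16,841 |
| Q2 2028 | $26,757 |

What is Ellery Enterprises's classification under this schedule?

Combined declared import value: $4,106 + $21,048 + $4,590 + $16,185 + $31,772 + $19,844 + $22,006 + $26,383 + $25,225 + $16,841 + $26,757 = $214,757.
$200,000 < $214,757 ≤ $240,000, so Category B applies.

Category B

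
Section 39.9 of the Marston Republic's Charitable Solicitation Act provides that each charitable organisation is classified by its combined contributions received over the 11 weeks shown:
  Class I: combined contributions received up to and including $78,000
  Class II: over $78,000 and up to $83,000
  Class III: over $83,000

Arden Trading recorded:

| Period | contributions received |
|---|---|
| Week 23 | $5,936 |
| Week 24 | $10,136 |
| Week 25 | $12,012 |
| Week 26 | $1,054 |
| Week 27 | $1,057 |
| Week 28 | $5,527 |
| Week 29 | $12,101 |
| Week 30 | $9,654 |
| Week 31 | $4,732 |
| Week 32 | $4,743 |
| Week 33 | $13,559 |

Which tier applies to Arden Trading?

Combined contributions received: $5,936 + $10,136 + $12,012 + $1,054 + $1,057 + $5,527 + $12,101 + $9,654 + $4,732 + $4,743 + $13,559 = $80,511.
$78,000 < $80,511 ≤ $83,000, so Class II applies.

Class II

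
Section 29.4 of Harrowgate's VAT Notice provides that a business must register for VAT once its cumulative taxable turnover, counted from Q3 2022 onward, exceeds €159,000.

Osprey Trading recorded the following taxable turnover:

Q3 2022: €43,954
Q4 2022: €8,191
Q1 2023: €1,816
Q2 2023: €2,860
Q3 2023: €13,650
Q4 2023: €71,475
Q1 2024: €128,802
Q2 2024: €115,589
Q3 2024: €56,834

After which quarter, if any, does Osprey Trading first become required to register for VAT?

Q1 2024

Through Q3 2022: €43,954
Through Q4 2022: €52,145
Through Q1 2023: €53,961
Through Q2 2023: €56,821
Through Q3 2023: €70,471
Through Q4 2023: €141,946
Through Q1 2024: €270,748 ← exceeds threshold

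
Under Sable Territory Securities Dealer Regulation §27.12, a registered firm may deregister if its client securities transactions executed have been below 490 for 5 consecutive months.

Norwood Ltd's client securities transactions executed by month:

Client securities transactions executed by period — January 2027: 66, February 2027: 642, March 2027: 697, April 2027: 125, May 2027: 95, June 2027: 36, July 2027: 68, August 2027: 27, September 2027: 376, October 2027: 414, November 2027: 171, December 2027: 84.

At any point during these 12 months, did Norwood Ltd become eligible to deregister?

Yes

Months below 490: January 2027, April 2027, May 2027, June 2027, July 2027, August 2027, September 2027, October 2027, November 2027, December 2027.
Longest run of consecutive months below the threshold: 9.
9 ≥ 5, so Norwood Ltd became eligible.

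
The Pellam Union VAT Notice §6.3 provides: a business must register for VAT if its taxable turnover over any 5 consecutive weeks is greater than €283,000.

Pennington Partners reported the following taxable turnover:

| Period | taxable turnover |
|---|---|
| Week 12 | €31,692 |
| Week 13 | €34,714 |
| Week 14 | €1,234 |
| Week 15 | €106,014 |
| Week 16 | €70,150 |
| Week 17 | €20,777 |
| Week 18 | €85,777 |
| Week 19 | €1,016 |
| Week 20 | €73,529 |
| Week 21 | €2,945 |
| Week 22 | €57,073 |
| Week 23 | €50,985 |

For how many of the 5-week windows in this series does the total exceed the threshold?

Week 12–Week 16: €31,692 + €34,714 + €1,234 + €106,014 + €70,150 = €243,804 (under)
Week 13–Week 17: €34,714 + €1,234 + €106,014 + €70,150 + €20,777 = €232,889 (under)
Week 14–Week 18: €1,234 + €106,014 + €70,150 + €20,777 + €85,777 = €283,952 (over)
Week 15–Week 19: €106,014 + €70,150 + €20,777 + €85,777 + €1,016 = €283,734 (over)
Week 16–Week 20: €70,150 + €20,777 + €85,777 + €1,016 + €73,529 = €251,249 (under)
Week 17–Week 21: €20,777 + €85,777 + €1,016 + €73,529 + €2,945 = €184,044 (under)
Week 18–Week 22: €85,777 + €1,016 + €73,529 + €2,945 + €57,073 = €220,340 (under)
Week 19–Week 23: €1,016 + €73,529 + €2,945 + €57,073 + €50,985 = €185,548 (under)
2 windows exceed the threshold.

2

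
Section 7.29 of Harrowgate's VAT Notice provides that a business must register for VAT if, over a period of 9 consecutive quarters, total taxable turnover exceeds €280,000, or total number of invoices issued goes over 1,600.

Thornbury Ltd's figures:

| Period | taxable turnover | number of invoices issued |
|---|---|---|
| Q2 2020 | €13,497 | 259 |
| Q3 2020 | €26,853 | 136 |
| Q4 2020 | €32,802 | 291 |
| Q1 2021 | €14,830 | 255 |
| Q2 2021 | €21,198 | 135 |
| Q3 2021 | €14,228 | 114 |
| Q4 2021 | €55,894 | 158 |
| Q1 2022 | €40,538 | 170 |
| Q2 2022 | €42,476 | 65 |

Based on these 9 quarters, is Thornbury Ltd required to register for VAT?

Total taxable turnover: €13,497 + €26,853 + €32,802 + €14,830 + €21,198 + €14,228 + €55,894 + €40,538 + €42,476 = €262,316 (≤ €280,000).
Total number of invoices issued: 259 + 136 + 291 + 255 + 135 + 114 + 158 + 170 + 65 = 1,583 (≤ 1,600).
The test is 'or': neither threshold is exceeded.

No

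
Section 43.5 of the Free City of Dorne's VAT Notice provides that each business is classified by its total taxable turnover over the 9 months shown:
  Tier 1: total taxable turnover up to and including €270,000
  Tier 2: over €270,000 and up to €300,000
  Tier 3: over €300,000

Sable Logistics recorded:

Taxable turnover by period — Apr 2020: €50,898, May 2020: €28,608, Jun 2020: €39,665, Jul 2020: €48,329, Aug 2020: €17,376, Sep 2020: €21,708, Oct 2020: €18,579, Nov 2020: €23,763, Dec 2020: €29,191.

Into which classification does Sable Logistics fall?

Total taxable turnover: €50,898 + €28,608 + €39,665 + €48,329 + €17,376 + €21,708 + €18,579 + €23,763 + €29,191 = €278,117.
€270,000 < €278,117 ≤ €300,000, so Tier 2 applies.

Tier 2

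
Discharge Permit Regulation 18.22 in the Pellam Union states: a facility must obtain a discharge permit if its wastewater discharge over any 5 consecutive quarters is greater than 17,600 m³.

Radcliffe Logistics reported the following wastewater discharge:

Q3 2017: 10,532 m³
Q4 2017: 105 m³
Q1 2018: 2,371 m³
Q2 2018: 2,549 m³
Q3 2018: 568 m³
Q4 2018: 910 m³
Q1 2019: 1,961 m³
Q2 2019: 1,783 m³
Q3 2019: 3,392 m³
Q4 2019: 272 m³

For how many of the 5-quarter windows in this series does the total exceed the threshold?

Q3 2017–Q3 2018: 10,532 m³ + 105 m³ + 2,371 m³ + 2,549 m³ + 568 m³ = 16,125 m³ (under)
Q4 2017–Q4 2018: 105 m³ + 2,371 m³ + 2,549 m³ + 568 m³ + 910 m³ = 6,503 m³ (under)
Q1 2018–Q1 2019: 2,371 m³ + 2,549 m³ + 568 m³ + 910 m³ + 1,961 m³ = 8,359 m³ (under)
Q2 2018–Q2 2019: 2,549 m³ + 568 m³ + 910 m³ + 1,961 m³ + 1,783 m³ = 7,771 m³ (under)
Q3 2018–Q3 2019: 568 m³ + 910 m³ + 1,961 m³ + 1,783 m³ + 3,392 m³ = 8,614 m³ (under)
Q4 2018–Q4 2019: 910 m³ + 1,961 m³ + 1,783 m³ + 3,392 m³ + 272 m³ = 8,318 m³ (under)
0 windows exceed the threshold.

0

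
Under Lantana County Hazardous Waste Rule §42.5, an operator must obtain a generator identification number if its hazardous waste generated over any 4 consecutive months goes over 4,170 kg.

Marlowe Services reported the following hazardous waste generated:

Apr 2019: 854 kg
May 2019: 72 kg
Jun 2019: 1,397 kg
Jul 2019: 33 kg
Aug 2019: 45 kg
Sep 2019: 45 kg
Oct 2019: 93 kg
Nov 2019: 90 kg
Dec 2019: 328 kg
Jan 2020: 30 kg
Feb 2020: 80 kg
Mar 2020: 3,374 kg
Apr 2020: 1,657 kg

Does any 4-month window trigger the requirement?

Yes

Apr 2019–Jul 2019: 854 kg + 72 kg + 1,397 kg + 33 kg = 2,356 kg (under)
May 2019–Aug 2019: 72 kg + 1,397 kg + 33 kg + 45 kg = 1,547 kg (under)
Jun 2019–Sep 2019: 1,397 kg + 33 kg + 45 kg + 45 kg = 1,520 kg (under)
Jul 2019–Oct 2019: 33 kg + 45 kg + 45 kg + 93 kg = 216 kg (under)
Aug 2019–Nov 2019: 45 kg + 45 kg + 93 kg + 90 kg = 273 kg (under)
Sep 2019–Dec 2019: 45 kg + 93 kg + 90 kg + 328 kg = 556 kg (under)
Oct 2019–Jan 2020: 93 kg + 90 kg + 328 kg + 30 kg = 541 kg (under)
Nov 2019–Feb 2020: 90 kg + 328 kg + 30 kg + 80 kg = 528 kg (under)
Dec 2019–Mar 2020: 328 kg + 30 kg + 80 kg + 3,374 kg = 3,812 kg (under)
Jan 2020–Apr 2020: 30 kg + 80 kg + 3,374 kg + 1,657 kg = 5,141 kg (over)
At least one window exceeds 4,170 kg.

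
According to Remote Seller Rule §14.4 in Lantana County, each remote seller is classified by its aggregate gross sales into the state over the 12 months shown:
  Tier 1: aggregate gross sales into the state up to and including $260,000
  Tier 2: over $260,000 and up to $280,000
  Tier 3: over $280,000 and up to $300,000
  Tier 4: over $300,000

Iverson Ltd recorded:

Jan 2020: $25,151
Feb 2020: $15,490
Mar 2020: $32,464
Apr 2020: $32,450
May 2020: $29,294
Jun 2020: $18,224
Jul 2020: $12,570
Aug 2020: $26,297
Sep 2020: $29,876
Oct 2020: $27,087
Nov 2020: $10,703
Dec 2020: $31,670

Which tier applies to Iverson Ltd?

Tier 3

Aggregate gross sales into the state: $25,151 + $15,490 + $32,464 + $32,450 + $29,294 + $18,224 + $12,570 + $26,297 + $29,876 + $27,087 + $10,703 + $31,670 = $291,276.
$280,000 < $291,276 ≤ $300,000, so Tier 3 applies.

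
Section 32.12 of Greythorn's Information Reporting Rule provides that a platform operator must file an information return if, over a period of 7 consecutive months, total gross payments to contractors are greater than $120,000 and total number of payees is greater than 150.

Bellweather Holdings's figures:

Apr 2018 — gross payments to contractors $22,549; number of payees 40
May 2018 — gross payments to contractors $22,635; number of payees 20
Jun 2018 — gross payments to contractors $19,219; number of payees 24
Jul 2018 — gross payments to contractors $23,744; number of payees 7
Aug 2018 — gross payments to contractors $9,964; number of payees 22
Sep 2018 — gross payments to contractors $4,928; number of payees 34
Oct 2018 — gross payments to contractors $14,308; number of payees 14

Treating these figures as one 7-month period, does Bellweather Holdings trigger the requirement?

Total gross payments to contractors: $22,549 + $22,635 + $19,219 + $23,744 + $9,964 + $4,928 + $14,308 = $117,347 (≤ $120,000).
Total number of payees: 40 + 20 + 24 + 7 + 22 + 34 + 14 = 161 (> 150).
The test is 'and': the rule requires both, and at least one is not exceeded.

No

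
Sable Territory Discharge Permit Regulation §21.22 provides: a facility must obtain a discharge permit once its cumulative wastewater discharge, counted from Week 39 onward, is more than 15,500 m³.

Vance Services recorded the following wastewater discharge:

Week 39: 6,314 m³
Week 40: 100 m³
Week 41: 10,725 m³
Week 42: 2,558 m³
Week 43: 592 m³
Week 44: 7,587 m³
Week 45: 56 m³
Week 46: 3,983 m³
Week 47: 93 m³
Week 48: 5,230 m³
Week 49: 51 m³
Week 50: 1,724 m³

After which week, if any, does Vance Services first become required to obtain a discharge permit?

Through Week 39: 6,314 m³
Through Week 40: 6,414 m³
Through Week 41: 17,139 m³ ← exceeds threshold

Week 41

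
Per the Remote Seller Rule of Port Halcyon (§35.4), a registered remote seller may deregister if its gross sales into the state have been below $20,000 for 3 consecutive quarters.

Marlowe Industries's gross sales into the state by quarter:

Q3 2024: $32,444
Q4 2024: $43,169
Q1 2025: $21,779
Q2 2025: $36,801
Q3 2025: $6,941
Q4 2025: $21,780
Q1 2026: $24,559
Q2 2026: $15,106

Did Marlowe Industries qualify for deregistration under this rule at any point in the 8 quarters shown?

No

Quarters below $20,000: Q3 2025, Q2 2026.
Longest run of consecutive quarters below the threshold: 1.
1 < 3, so Marlowe Industries never became eligible.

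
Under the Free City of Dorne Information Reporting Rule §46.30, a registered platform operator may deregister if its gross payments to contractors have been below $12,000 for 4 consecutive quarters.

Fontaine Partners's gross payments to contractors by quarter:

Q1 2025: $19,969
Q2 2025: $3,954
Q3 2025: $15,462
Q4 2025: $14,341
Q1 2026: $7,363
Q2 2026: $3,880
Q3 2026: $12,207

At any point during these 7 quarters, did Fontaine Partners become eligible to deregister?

Quarters below $12,000: Q2 2025, Q1 2026, Q2 2026.
Longest run of consecutive quarters below the threshold: 2.
2 < 4, so Fontaine Partners never became eligible.

No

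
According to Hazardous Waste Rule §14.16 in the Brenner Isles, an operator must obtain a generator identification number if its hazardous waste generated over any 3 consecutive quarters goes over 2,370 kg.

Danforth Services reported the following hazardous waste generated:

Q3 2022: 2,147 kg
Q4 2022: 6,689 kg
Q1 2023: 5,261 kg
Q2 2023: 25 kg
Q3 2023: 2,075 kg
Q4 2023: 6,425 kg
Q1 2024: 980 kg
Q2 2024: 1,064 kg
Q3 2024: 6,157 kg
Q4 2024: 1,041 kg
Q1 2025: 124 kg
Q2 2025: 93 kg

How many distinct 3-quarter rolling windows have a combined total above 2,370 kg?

9

Q3 2022–Q1 2023: 2,147 kg + 6,689 kg + 5,261 kg = 14,097 kg (over)
Q4 2022–Q2 2023: 6,689 kg + 5,261 kg + 25 kg = 11,975 kg (over)
Q1 2023–Q3 2023: 5,261 kg + 25 kg + 2,075 kg = 7,361 kg (over)
Q2 2023–Q4 2023: 25 kg + 2,075 kg + 6,425 kg = 8,525 kg (over)
Q3 2023–Q1 2024: 2,075 kg + 6,425 kg + 980 kg = 9,480 kg (over)
Q4 2023–Q2 2024: 6,425 kg + 980 kg + 1,064 kg = 8,469 kg (over)
Q1 2024–Q3 2024: 980 kg + 1,064 kg + 6,157 kg = 8,201 kg (over)
Q2 2024–Q4 2024: 1,064 kg + 6,157 kg + 1,041 kg = 8,262 kg (over)
Q3 2024–Q1 2025: 6,157 kg + 1,041 kg + 124 kg = 7,322 kg (over)
Q4 2024–Q2 2025: 1,041 kg + 124 kg + 93 kg = 1,258 kg (under)
9 windows exceed the threshold.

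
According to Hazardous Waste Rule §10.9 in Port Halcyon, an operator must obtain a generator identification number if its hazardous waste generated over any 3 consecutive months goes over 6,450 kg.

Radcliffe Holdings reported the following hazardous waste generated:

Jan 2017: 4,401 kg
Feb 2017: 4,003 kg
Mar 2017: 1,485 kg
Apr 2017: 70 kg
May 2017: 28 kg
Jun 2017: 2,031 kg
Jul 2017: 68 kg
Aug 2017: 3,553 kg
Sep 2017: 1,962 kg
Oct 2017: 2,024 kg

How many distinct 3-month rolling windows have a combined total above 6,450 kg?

2

Jan 2017–Mar 2017: 4,401 kg + 4,003 kg + 1,485 kg = 9,889 kg (over)
Feb 2017–Apr 2017: 4,003 kg + 1,485 kg + 70 kg = 5,558 kg (under)
Mar 2017–May 2017: 1,485 kg + 70 kg + 28 kg = 1,583 kg (under)
Apr 2017–Jun 2017: 70 kg + 28 kg + 2,031 kg = 2,129 kg (under)
May 2017–Jul 2017: 28 kg + 2,031 kg + 68 kg = 2,127 kg (under)
Jun 2017–Aug 2017: 2,031 kg + 68 kg + 3,553 kg = 5,652 kg (under)
Jul 2017–Sep 2017: 68 kg + 3,553 kg + 1,962 kg = 5,583 kg (under)
Aug 2017–Oct 2017: 3,553 kg + 1,962 kg + 2,024 kg = 7,539 kg (over)
2 windows exceed the threshold.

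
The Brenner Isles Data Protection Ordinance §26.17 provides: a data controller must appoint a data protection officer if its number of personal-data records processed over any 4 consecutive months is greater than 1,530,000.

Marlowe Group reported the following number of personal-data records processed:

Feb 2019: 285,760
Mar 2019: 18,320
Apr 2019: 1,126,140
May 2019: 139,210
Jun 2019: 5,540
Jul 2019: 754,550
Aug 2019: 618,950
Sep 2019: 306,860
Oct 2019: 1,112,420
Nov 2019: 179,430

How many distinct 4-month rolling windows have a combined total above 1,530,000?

5

Feb 2019–May 2019: 285,760 + 18,320 + 1,126,140 + 139,210 = 1,569,430 (over)
Mar 2019–Jun 2019: 18,320 + 1,126,140 + 139,210 + 5,540 = 1,289,210 (under)
Apr 2019–Jul 2019: 1,126,140 + 139,210 + 5,540 + 754,550 = 2,025,440 (over)
May 2019–Aug 2019: 139,210 + 5,540 + 754,550 + 618,950 = 1,518,250 (under)
Jun 2019–Sep 2019: 5,540 + 754,550 + 618,950 + 306,860 = 1,685,900 (over)
Jul 2019–Oct 2019: 754,550 + 618,950 + 306,860 + 1,112,420 = 2,792,780 (over)
Aug 2019–Nov 2019: 618,950 + 306,860 + 1,112,420 + 179,430 = 2,217,660 (over)
5 windows exceed the threshold.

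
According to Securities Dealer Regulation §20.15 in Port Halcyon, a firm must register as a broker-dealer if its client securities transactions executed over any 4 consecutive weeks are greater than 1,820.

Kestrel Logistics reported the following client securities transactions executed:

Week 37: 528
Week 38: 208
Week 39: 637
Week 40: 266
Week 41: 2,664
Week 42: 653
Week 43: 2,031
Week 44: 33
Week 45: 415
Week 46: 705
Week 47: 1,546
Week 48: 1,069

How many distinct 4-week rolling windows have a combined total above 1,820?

8

Week 37–Week 40: 528 + 208 + 637 + 266 = 1,639 (under)
Week 38–Week 41: 208 + 637 + 266 + 2,664 = 3,775 (over)
Week 39–Week 42: 637 + 266 + 2,664 + 653 = 4,220 (over)
Week 40–Week 43: 266 + 2,664 + 653 + 2,031 = 5,614 (over)
Week 41–Week 44: 2,664 + 653 + 2,031 + 33 = 5,381 (over)
Week 42–Week 45: 653 + 2,031 + 33 + 415 = 3,132 (over)
Week 43–Week 46: 2,031 + 33 + 415 + 705 = 3,184 (over)
Week 44–Week 47: 33 + 415 + 705 + 1,546 = 2,699 (over)
Week 45–Week 48: 415 + 705 + 1,546 + 1,069 = 3,735 (over)
8 windows exceed the threshold.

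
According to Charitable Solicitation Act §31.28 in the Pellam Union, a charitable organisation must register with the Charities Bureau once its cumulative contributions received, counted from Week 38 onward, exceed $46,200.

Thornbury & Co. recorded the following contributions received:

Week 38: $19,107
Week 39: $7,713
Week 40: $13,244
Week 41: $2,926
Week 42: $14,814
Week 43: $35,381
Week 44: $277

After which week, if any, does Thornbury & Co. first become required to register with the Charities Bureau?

Week 42

Through Week 38: $19,107
Through Week 39: $26,820
Through Week 40: $40,064
Through Week 41: $42,990
Through Week 42: $57,804 ← exceeds threshold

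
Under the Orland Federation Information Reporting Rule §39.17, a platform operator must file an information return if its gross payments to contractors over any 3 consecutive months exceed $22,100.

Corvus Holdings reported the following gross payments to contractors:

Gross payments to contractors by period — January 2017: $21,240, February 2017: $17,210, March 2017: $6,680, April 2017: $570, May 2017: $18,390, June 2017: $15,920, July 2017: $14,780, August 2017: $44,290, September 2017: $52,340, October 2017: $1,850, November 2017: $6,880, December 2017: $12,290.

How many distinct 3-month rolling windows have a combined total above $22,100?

9

January 2017–March 2017: $21,240 + $17,210 + $6,680 = $45,130 (over)
February 2017–April 2017: $17,210 + $6,680 + $570 = $24,460 (over)
March 2017–May 2017: $6,680 + $570 + $18,390 = $25,640 (over)
April 2017–June 2017: $570 + $18,390 + $15,920 = $34,880 (over)
May 2017–July 2017: $18,390 + $15,920 + $14,780 = $49,090 (over)
June 2017–August 2017: $15,920 + $14,780 + $44,290 = $74,990 (over)
July 2017–September 2017: $14,780 + $44,290 + $52,340 = $111,410 (over)
August 2017–October 2017: $44,290 + $52,340 + $1,850 = $98,480 (over)
September 2017–November 2017: $52,340 + $1,850 + $6,880 = $61,070 (over)
October 2017–December 2017: $1,850 + $6,880 + $12,290 = $21,020 (under)
9 windows exceed the threshold.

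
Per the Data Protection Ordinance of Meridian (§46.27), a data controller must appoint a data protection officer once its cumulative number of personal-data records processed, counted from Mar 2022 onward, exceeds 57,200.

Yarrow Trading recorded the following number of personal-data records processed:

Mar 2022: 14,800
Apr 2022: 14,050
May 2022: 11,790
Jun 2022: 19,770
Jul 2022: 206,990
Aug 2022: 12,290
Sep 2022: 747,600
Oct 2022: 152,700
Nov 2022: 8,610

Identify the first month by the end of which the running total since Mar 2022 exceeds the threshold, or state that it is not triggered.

Jun 2022

Through Mar 2022: 14,800
Through Apr 2022: 28,850
Through May 2022: 40,640
Through Jun 2022: 60,410 ← exceeds threshold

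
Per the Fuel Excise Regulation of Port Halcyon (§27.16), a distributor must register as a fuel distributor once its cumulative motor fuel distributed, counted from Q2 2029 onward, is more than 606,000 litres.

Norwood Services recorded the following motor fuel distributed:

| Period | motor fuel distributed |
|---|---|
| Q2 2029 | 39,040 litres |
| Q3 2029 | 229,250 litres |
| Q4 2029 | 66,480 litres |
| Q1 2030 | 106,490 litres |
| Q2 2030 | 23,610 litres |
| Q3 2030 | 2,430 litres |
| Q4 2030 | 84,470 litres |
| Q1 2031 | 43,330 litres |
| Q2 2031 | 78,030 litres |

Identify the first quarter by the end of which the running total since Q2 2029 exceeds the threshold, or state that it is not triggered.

Through Q2 2029: 39,040 litres
Through Q3 2029: 268,290 litres
Through Q4 2029: 334,770 litres
Through Q1 2030: 441,260 litres
Through Q2 2030: 464,870 litres
Through Q3 2030: 467,300 litres
Through Q4 2030: 551,770 litres
Through Q1 2031: 595,100 litres
Through Q2 2031: 673,130 litres ← exceeds threshold

Q2 2031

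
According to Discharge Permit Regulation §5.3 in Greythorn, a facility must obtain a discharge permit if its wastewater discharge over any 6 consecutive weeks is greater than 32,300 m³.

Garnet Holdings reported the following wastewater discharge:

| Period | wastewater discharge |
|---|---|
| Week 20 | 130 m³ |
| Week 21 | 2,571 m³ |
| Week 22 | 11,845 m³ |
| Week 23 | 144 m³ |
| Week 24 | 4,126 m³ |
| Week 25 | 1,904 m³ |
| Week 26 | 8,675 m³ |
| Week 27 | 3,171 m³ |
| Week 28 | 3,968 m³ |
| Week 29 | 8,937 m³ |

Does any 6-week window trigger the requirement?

Week 20–Week 25: 130 m³ + 2,571 m³ + 11,845 m³ + 144 m³ + 4,126 m³ + 1,904 m³ = 20,720 m³ (under)
Week 21–Week 26: 2,571 m³ + 11,845 m³ + 144 m³ + 4,126 m³ + 1,904 m³ + 8,675 m³ = 29,265 m³ (under)
Week 22–Week 27: 11,845 m³ + 144 m³ + 4,126 m³ + 1,904 m³ + 8,675 m³ + 3,171 m³ = 29,865 m³ (under)
Week 23–Week 28: 144 m³ + 4,126 m³ + 1,904 m³ + 8,675 m³ + 3,171 m³ + 3,968 m³ = 21,988 m³ (under)
Week 24–Week 29: 4,126 m³ + 1,904 m³ + 8,675 m³ + 3,171 m³ + 3,968 m³ + 8,937 m³ = 30,781 m³ (under)
No window exceeds 32,300 m³.

No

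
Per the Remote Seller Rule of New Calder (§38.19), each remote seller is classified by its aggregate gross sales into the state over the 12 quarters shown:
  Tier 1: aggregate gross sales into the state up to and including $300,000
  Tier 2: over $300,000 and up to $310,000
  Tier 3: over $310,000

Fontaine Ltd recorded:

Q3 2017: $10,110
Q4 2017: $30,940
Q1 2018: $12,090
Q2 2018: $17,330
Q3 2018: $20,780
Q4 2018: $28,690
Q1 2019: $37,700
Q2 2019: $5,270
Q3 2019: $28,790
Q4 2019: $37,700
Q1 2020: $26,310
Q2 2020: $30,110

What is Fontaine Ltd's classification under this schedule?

Tier 1

Aggregate gross sales into the state: $10,110 + $30,940 + $12,090 + $17,330 + $20,780 + $28,690 + $37,700 + $5,270 + $28,790 + $37,700 + $26,310 + $30,110 = $285,820.
$285,820 ≤ $300,000, so Tier 1 applies.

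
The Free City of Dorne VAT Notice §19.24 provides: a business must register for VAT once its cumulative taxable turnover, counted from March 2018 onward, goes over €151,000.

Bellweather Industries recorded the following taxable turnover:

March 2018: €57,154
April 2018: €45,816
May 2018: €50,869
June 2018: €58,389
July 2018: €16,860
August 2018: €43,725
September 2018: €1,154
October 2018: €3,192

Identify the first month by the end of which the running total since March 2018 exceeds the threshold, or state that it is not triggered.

Through March 2018: €57,154
Through April 2018: €102,970
Through May 2018: €153,839 ← exceeds threshold

May 2018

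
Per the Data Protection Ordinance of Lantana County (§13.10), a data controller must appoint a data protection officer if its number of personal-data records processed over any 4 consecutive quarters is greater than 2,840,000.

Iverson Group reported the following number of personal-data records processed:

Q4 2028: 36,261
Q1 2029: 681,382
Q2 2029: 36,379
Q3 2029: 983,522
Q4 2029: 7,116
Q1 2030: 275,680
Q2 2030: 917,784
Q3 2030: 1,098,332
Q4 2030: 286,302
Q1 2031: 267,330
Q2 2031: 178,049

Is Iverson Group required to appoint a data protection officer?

Q4 2028–Q3 2029: 36,261 + 681,382 + 36,379 + 983,522 = 1,737,544 (under)
Q1 2029–Q4 2029: 681,382 + 36,379 + 983,522 + 7,116 = 1,708,399 (under)
Q2 2029–Q1 2030: 36,379 + 983,522 + 7,116 + 275,680 = 1,302,697 (under)
Q3 2029–Q2 2030: 983,522 + 7,116 + 275,680 + 917,784 = 2,184,102 (under)
Q4 2029–Q3 2030: 7,116 + 275,680 + 917,784 + 1,098,332 = 2,298,912 (under)
Q1 2030–Q4 2030: 275,680 + 917,784 + 1,098,332 + 286,302 = 2,578,098 (under)
Q2 2030–Q1 2031: 917,784 + 1,098,332 + 286,302 + 267,330 = 2,569,748 (under)
Q3 2030–Q2 2031: 1,098,332 + 286,302 + 267,330 + 178,049 = 1,830,013 (under)
No window exceeds 2,840,000.

No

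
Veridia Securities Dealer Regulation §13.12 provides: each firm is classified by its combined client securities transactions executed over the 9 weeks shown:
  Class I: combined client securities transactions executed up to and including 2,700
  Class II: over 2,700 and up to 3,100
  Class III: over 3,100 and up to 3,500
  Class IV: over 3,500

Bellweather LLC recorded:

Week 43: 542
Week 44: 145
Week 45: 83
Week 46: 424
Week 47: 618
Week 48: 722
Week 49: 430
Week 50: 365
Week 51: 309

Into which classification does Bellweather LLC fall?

Class IV

Combined client securities transactions executed: 542 + 145 + 83 + 424 + 618 + 722 + 430 + 365 + 309 = 3,638.
3,638 > 3,500, so Class IV applies.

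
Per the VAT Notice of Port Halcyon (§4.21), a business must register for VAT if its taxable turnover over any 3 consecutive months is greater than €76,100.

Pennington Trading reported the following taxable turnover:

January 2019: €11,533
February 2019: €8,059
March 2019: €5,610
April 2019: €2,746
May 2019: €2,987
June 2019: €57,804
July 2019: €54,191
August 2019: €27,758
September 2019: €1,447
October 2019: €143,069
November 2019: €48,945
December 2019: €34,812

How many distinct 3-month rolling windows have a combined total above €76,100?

6

January 2019–March 2019: €11,533 + €8,059 + €5,610 = €25,202 (under)
February 2019–April 2019: €8,059 + €5,610 + €2,746 = €16,415 (under)
March 2019–May 2019: €5,610 + €2,746 + €2,987 = €11,343 (under)
April 2019–June 2019: €2,746 + €2,987 + €57,804 = €63,537 (under)
May 2019–July 2019: €2,987 + €57,804 + €54,191 = €114,982 (over)
June 2019–August 2019: €57,804 + €54,191 + €27,758 = €139,753 (over)
July 2019–September 2019: €54,191 + €27,758 + €1,447 = €83,396 (over)
August 2019–October 2019: €27,758 + €1,447 + €143,069 = €172,274 (over)
September 2019–November 2019: €1,447 + €143,069 + €48,945 = €193,461 (over)
October 2019–December 2019: €143,069 + €48,945 + €34,812 = €226,826 (over)
6 windows exceed the threshold.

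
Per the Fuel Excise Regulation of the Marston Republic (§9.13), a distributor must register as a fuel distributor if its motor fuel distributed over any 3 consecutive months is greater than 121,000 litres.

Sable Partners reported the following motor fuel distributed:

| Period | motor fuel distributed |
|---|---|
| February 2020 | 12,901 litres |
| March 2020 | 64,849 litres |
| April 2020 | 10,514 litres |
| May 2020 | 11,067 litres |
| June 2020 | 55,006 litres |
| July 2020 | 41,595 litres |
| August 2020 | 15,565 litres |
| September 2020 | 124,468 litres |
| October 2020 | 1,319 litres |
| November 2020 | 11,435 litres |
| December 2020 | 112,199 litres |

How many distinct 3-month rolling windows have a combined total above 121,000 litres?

February 2020–April 2020: 12,901 litres + 64,849 litres + 10,514 litres = 88,264 litres (under)
March 2020–May 2020: 64,849 litres + 10,514 litres + 11,067 litres = 86,430 litres (under)
April 2020–June 2020: 10,514 litres + 11,067 litres + 55,006 litres = 76,587 litres (under)
May 2020–July 2020: 11,067 litres + 55,006 litres + 41,595 litres = 107,668 litres (under)
June 2020–August 2020: 55,006 litres + 41,595 litres + 15,565 litres = 112,166 litres (under)
July 2020–September 2020: 41,595 litres + 15,565 litres + 124,468 litres = 181,628 litres (over)
August 2020–October 2020: 15,565 litres + 124,468 litres + 1,319 litres = 141,352 litres (over)
September 2020–November 2020: 124,468 litres + 1,319 litres + 11,435 litres = 137,222 litres (over)
October 2020–December 2020: 1,319 litres + 11,435 litres + 112,199 litres = 124,953 litres (over)
4 windows exceed the threshold.

4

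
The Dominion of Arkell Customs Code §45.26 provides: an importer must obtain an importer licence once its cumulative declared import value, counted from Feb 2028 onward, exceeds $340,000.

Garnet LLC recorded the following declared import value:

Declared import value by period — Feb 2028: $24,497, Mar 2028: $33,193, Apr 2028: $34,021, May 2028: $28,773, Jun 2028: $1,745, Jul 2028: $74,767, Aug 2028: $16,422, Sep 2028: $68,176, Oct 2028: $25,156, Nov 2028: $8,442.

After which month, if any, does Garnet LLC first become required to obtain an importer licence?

Through Feb 2028: $24,497
Through Mar 2028: $57,690
Through Apr 2028: $91,711
Through May 2028: $120,484
Through Jun 2028: $122,229
Through Jul 2028: $196,996
Through Aug 2028: $213,418
Through Sep 2028: $281,594
Through Oct 2028: $306,750
Through Nov 2028: $315,192
Final cumulative total $315,192 ≤ $340,000; the threshold is never exceeded.

Not triggered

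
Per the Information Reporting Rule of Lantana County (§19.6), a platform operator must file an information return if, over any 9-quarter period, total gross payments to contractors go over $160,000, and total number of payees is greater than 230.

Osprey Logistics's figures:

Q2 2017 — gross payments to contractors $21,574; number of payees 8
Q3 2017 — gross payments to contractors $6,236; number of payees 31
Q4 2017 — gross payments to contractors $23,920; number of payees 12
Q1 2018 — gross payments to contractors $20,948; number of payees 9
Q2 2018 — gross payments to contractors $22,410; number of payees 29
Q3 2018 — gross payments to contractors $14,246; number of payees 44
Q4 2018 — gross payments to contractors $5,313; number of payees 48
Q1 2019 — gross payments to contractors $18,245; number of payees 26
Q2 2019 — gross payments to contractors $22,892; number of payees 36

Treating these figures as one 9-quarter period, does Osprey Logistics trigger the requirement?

Total gross payments to contractors: $21,574 + $6,236 + $23,920 + $20,948 + $22,410 + $14,246 + $5,313 + $18,245 + $22,892 = $155,784 (≤ $160,000).
Total number of payees: 8 + 31 + 12 + 9 + 29 + 44 + 48 + 26 + 36 = 243 (> 230).
The test is 'and': the rule requires both, and at least one is not exceeded.

No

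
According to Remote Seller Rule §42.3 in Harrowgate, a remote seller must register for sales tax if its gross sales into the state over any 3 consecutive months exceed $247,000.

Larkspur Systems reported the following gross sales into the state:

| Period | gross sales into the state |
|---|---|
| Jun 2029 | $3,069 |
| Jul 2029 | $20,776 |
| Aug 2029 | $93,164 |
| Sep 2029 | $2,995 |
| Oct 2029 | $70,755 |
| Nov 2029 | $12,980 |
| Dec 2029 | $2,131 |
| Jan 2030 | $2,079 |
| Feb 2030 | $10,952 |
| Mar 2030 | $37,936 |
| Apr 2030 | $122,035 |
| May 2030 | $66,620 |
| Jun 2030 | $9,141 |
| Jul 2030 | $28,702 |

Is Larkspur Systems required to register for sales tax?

Jun 2029–Aug 2029: $3,069 + $20,776 + $93,164 = $117,009 (under)
Jul 2029–Sep 2029: $20,776 + $93,164 + $2,995 = $116,935 (under)
Aug 2029–Oct 2029: $93,164 + $2,995 + $70,755 = $166,914 (under)
Sep 2029–Nov 2029: $2,995 + $70,755 + $12,980 = $86,730 (under)
Oct 2029–Dec 2029: $70,755 + $12,980 + $2,131 = $85,866 (under)
Nov 2029–Jan 2030: $12,980 + $2,131 + $2,079 = $17,190 (under)
Dec 2029–Feb 2030: $2,131 + $2,079 + $10,952 = $15,162 (under)
Jan 2030–Mar 2030: $2,079 + $10,952 + $37,936 = $50,967 (under)
Feb 2030–Apr 2030: $10,952 + $37,936 + $122,035 = $170,923 (under)
Mar 2030–May 2030: $37,936 + $122,035 + $66,620 = $226,591 (under)
Apr 2030–Jun 2030: $122,035 + $66,620 + $9,141 = $197,796 (under)
May 2030–Jul 2030: $66,620 + $9,141 + $28,702 = $104,463 (under)
No window exceeds $247,000.

No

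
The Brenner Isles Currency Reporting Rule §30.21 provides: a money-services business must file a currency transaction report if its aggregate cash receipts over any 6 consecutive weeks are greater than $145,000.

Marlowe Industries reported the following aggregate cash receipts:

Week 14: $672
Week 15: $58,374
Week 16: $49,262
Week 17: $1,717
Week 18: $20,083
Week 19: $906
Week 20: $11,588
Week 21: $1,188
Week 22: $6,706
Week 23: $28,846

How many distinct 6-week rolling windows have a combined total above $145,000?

Week 14–Week 19: $672 + $58,374 + $49,262 + $1,717 + $20,083 + $906 = $131,014 (under)
Week 15–Week 20: $58,374 + $49,262 + $1,717 + $20,083 + $906 + $11,588 = $141,930 (under)
Week 16–Week 21: $49,262 + $1,717 + $20,083 + $906 + $11,588 + $1,188 = $84,744 (under)
Week 17–Week 22: $1,717 + $20,083 + $906 + $11,588 + $1,188 + $6,706 = $42,188 (under)
Week 18–Week 23: $20,083 + $906 + $11,588 + $1,188 + $6,706 + $28,846 = $69,317 (under)
0 windows exceed the threshold.

0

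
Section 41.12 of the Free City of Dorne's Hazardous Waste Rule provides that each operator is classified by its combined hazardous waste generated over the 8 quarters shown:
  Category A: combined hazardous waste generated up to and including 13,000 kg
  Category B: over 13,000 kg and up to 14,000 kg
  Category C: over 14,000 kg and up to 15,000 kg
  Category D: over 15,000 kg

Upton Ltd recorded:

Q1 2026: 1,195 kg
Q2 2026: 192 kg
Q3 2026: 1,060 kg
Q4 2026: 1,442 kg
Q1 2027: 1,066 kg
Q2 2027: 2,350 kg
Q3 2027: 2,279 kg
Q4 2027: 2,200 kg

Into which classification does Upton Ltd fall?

Combined hazardous waste generated: 1,195 kg + 192 kg + 1,060 kg + 1,442 kg + 1,066 kg + 2,350 kg + 2,279 kg + 2,200 kg = 11,784 kg.
11,784 kg ≤ 13,000 kg, so Category A applies.

Category A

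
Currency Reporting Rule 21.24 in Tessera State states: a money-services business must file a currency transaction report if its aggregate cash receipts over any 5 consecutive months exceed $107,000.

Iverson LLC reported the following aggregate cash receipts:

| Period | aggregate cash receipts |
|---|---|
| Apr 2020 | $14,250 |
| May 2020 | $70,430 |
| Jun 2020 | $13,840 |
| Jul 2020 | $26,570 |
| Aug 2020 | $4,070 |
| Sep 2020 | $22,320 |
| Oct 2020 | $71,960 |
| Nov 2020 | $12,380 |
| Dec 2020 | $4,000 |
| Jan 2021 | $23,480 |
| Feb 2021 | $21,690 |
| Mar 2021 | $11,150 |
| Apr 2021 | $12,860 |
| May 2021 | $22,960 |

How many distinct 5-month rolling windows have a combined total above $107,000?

7

Apr 2020–Aug 2020: $14,250 + $70,430 + $13,840 + $26,570 + $4,070 = $129,160 (over)
May 2020–Sep 2020: $70,430 + $13,840 + $26,570 + $4,070 + $22,320 = $137,230 (over)
Jun 2020–Oct 2020: $13,840 + $26,570 + $4,070 + $22,320 + $71,960 = $138,760 (over)
Jul 2020–Nov 2020: $26,570 + $4,070 + $22,320 + $71,960 + $12,380 = $137,300 (over)
Aug 2020–Dec 2020: $4,070 + $22,320 + $71,960 + $12,380 + $4,000 = $114,730 (over)
Sep 2020–Jan 2021: $22,320 + $71,960 + $12,380 + $4,000 + $23,480 = $134,140 (over)
Oct 2020–Feb 2021: $71,960 + $12,380 + $4,000 + $23,480 + $21,690 = $133,510 (over)
Nov 2020–Mar 2021: $12,380 + $4,000 + $23,480 + $21,690 + $11,150 = $72,700 (under)
Dec 2020–Apr 2021: $4,000 + $23,480 + $21,690 + $11,150 + $12,860 = $73,180 (under)
Jan 2021–May 2021: $23,480 + $21,690 + $11,150 + $12,860 + $22,960 = $92,140 (under)
7 windows exceed the threshold.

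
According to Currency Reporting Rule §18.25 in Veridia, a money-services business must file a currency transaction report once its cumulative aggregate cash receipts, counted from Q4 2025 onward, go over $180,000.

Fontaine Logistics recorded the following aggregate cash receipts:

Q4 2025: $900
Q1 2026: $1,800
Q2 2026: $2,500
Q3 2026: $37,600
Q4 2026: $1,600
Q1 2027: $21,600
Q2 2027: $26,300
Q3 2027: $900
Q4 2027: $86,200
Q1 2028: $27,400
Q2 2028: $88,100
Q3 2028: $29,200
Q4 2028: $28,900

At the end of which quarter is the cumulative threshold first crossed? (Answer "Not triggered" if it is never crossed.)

Q1 2028

Through Q4 2025: $900
Through Q1 2026: $2,700
Through Q2 2026: $5,200
Through Q3 2026: $42,800
Through Q4 2026: $44,400
Through Q1 2027: $66,000
Through Q2 2027: $92,300
Through Q3 2027: $93,200
Through Q4 2027: $179,400
Through Q1 2028: $206,800 ← exceeds threshold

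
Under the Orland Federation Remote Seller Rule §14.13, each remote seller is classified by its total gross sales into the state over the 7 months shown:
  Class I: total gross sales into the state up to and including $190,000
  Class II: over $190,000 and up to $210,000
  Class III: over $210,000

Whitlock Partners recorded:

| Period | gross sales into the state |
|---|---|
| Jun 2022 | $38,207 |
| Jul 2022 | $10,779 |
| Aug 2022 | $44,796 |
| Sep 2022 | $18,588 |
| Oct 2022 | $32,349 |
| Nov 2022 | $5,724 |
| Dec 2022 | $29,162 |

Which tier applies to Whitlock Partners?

Total gross sales into the state: $38,207 + $10,779 + $44,796 + $18,588 + $32,349 + $5,724 + $29,162 = $179,605.
$179,605 ≤ $190,000, so Class I applies.

Class I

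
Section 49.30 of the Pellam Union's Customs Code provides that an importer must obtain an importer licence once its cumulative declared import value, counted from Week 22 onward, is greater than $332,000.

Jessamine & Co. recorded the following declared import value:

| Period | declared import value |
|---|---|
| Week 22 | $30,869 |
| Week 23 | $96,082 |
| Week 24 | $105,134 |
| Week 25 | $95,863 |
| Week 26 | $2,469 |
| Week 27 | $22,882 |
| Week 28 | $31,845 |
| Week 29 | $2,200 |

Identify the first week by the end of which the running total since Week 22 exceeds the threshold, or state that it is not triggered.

Week 27

Through Week 22: $30,869
Through Week 23: $126,951
Through Week 24: $232,085
Through Week 25: $327,948
Through Week 26: $330,417
Through Week 27: $353,299 ← exceeds threshold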